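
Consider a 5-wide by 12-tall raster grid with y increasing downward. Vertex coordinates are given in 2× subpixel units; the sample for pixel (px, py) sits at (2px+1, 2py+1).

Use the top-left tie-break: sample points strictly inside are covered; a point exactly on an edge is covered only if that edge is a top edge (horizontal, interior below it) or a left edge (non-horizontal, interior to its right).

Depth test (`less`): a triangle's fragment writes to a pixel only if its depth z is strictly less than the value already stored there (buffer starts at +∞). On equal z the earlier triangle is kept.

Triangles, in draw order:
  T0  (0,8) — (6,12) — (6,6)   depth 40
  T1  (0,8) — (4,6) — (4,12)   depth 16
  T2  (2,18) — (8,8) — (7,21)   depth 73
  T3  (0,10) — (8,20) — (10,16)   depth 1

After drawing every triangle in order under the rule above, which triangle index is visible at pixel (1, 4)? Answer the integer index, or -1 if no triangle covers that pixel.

T0:
  2·area = 36  (B↔C swapped to make it positive)
  edge (0, 8)→(6, 6): d=(6,-2) top-left  bias=+0
  edge (6, 6)→(6, 12): d=(0,6) right/bottom  bias=-1
  edge (6, 12)→(0, 8): d=(-6,-4) top-left  bias=+0
    (4,2)@(9, 5): e=[0,-18,54] → ·  [on edge]
    (1,3)@(3, 7): e=[0,18,18] → █  [on edge]
    (2,3)@(5, 7): e=[4,6,26] → █
    (3,3)@(7, 7): e=[8,-6,34] → ·
    (1,4)@(3, 9): e=[12,18,6] → █
    (3,4)@(7, 9): e=[20,-6,22] → ·
    (1,5)@(3, 11): e=[24,18,-6] → ·
    (2,5)@(5, 11): e=[28,6,2] → █
    (3,5)@(7, 11): e=[32,-6,10] → ·
    (2,6)@(5, 13): e=[40,6,-10] → ·
  covered (5 px):
    · · · · ·
    · · · · ·
    · · · · ·
    · █ █ · ·
    · █ █ · ·
    · · █ · ·
    · · · · ·
    · · · · ·
    · · · · ·
    · · · · ·
    · · · · ·
    · · · · ·
T1:
  2·area = 24
  edge (0, 8)→(4, 6): d=(4,-2) top-left  bias=+0
  edge (4, 6)→(4, 12): d=(0,6) right/bottom  bias=-1
  edge (4, 12)→(0, 8): d=(-4,-4) top-left  bias=+0
    (1,3)@(3, 7): e=[2,6,16] → █
    (2,3)@(5, 7): e=[6,-6,24] → ·
    (0,4)@(1, 9): e=[6,18,0] → █  [on edge]
    (2,4)@(5, 9): e=[14,-6,16] → ·
    (0,5)@(1, 11): e=[14,18,-8] → ·
    (1,5)@(3, 11): e=[18,6,0] → █  [on edge]
    (2,5)@(5, 11): e=[22,-6,8] → ·
    (1,6)@(3, 13): e=[26,6,-8] → ·
    (2,6)@(5, 13): e=[30,-6,0] → ·  [on edge]
    (3,7)@(7, 15): e=[42,-18,0] → ·  [on edge]
    (4,8)@(9, 17): e=[54,-30,0] → ·  [on edge]
  covered (4 px):
    · · · · ·
    · · · · ·
    · · · · ·
    · █ · · ·
    █ █ · · ·
    · █ · · ·
    · · · · ·
    · · · · ·
    · · · · ·
    · · · · ·
    · · · · ·
    · · · · ·
T2:
  2·area = 68
  edge (2, 18)→(8, 8): d=(6,-10) top-left  bias=+0
  edge (8, 8)→(7, 21): d=(-1,13) right/bottom  bias=-1
  edge (7, 21)→(2, 18): d=(-5,-3) top-left  bias=+0
    (3,5)@(7, 11): e=[8,10,50] → █
    (4,5)@(9, 11): e=[28,-16,56] → ·
    (2,6)@(5, 13): e=[0,34,34] → █  [on edge]
    (4,6)@(9, 13): e=[40,-18,46] → ·
    (2,7)@(5, 15): e=[12,32,24] → █
    (4,7)@(9, 15): e=[52,-20,36] → ·
    (1,8)@(3, 17): e=[4,56,8] → █
    (4,8)@(9, 17): e=[64,-22,26] → ·
    (1,9)@(3, 19): e=[16,54,-2] → ·
    (2,9)@(5, 19): e=[36,28,4] → █
    (4,9)@(9, 19): e=[76,-24,16] → ·
    (2,10)@(5, 21): e=[48,26,-6] → ·
    (3,10)@(7, 21): e=[68,0,0] → ·  [on edge]
  covered (10 px):
    · · · · ·
    · · · · ·
    · · · · ·
    · · · · ·
    · · · · ·
    · · · █ ·
    · · █ █ ·
    · · █ █ ·
    · █ █ █ ·
    · · █ █ ·
    · · · · ·
    · · · · ·
T3:
  2·area = 52  (B↔C swapped to make it positive)
  edge (0, 10)→(10, 16): d=(10,6) right/bottom  bias=-1
  edge (10, 16)→(8, 20): d=(-2,4) right/bottom  bias=-1
  edge (8, 20)→(0, 10): d=(-8,-10) top-left  bias=+0
    (0,5)@(1, 11): e=[4,46,2] → █
    (1,5)@(3, 11): e=[-8,38,22] → ·
    (0,6)@(1, 13): e=[24,42,-14] → ·
    (1,6)@(3, 13): e=[12,34,6] → █
    (2,6)@(5, 13): e=[0,26,26] → ·  [on edge]
    (1,7)@(3, 15): e=[32,30,-10] → ·
    (2,7)@(5, 15): e=[20,22,10] → █
    (3,7)@(7, 15): e=[8,14,30] → █
    (4,7)@(9, 15): e=[-4,6,50] → ·
    (2,8)@(5, 17): e=[40,18,-6] → ·
    (3,8)@(7, 17): e=[28,10,14] → █
    (4,8)@(9, 17): e=[16,2,34] → █
  covered (6 px):
    · · · · ·
    · · · · ·
    · · · · ·
    · · · · ·
    · · · · ·
    █ · · · ·
    · █ · · ·
    · · █ █ ·
    · · · █ █
    · · · · ·
    · · · · ·
    · · · · ·

Z-buffer (winner per pixel, '.' = empty):
  . . . . .
  . . . . .
  . . . . .
  . 1 0 . .
  1 1 0 . .
  3 1 0 2 .
  . 3 2 2 .
  . . 3 3 .
  . 2 2 3 3
  . . 2 2 .
  . . . . .
  . . . . .

Final: 1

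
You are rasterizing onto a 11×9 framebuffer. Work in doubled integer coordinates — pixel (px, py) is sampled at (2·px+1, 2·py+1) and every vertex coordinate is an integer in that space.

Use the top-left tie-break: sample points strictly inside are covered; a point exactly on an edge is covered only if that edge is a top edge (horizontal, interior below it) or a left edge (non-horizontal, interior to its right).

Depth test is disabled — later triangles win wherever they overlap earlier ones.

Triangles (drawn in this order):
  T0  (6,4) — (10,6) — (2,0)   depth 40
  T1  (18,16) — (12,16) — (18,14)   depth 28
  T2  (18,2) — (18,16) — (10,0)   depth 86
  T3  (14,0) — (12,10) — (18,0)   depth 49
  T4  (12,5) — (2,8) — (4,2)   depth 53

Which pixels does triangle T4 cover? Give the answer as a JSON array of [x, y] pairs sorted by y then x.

T0:
  2·area = 8  (B↔C swapped to make it positive)
  edge (6, 4)→(2, 0): d=(-4,-4) top-left  bias=+0
  edge (2, 0)→(10, 6): d=(8,6) right/bottom  bias=-1
  edge (10, 6)→(6, 4): d=(-4,-2) top-left  bias=+0
    (1,0)@(3, 1): e=[0,2,6] → X  [on edge]
    (2,0)@(5, 1): e=[8,-10,10] → .
    (1,1)@(3, 3): e=[-8,18,-2] → .
    (2,1)@(5, 3): e=[0,6,2] → X  [on edge]
    (3,1)@(7, 3): e=[8,-6,6] → .
    (2,2)@(5, 5): e=[-8,22,-6] → .
    (3,2)@(7, 5): e=[0,10,-2] → .  [on edge]
    (4,3)@(9, 7): e=[0,14,-6] → .  [on edge]
    (5,4)@(11, 9): e=[0,18,-10] → .  [on edge]
    (6,5)@(13, 11): e=[0,22,-14] → .  [on edge]
    (7,6)@(15, 13): e=[0,26,-18] → .  [on edge]
    (8,7)@(17, 15): e=[0,30,-22] → .  [on edge]
    (9,8)@(19, 17): e=[0,34,-26] → .  [on edge]
  covered (2 px):
    . X . . . . . . . . .
    . . X . . . . . . . .
    . . . . . . . . . . .
    . . . . . . . . . . .
    . . . . . . . . . . .
    . . . . . . . . . . .
    . . . . . . . . . . .
    . . . . . . . . . . .
    . . . . . . . . . . .
T1:
  2·area = 12
  edge (18, 16)→(12, 16): d=(-6,0) right/bottom  bias=-1
  edge (12, 16)→(18, 14): d=(6,-2) top-left  bias=+0
  edge (18, 14)→(18, 16): d=(0,2) right/bottom  bias=-1
    (10,6)@(21, 13): e=[18,0,-6] → .  [on edge]
    (7,7)@(15, 15): e=[6,0,6] → X  [on edge]
    (8,7)@(17, 15): e=[6,4,2] → X
    (9,7)@(19, 15): e=[6,8,-2] → .
    (4,8)@(9, 17): e=[-6,0,18] → .  [on edge]
    (7,8)@(15, 17): e=[-6,12,6] → .
    (8,8)@(17, 17): e=[-6,16,2] → .
  covered (2 px):
    . . . . . . . . . . .
    . . . . . . . . . . .
    . . . . . . . . . . .
    . . . . . . . . . . .
    . . . . . . . . . . .
    . . . . . . . . . . .
    . . . . . . . . . . .
    . . . . . . . X X . .
    . . . . . . . . . . .
T2:
  2·area = 112
  edge (18, 2)→(18, 16): d=(0,14) right/bottom  bias=-1
  edge (18, 16)→(10, 0): d=(-8,-16) top-left  bias=+0
  edge (10, 0)→(18, 2): d=(8,2) right/bottom  bias=-1
    (5,0)@(11, 1): e=[98,8,6] → X
    (6,0)@(13, 1): e=[70,40,2] → X
    (7,0)@(15, 1): e=[42,72,-2] → .
    (5,1)@(11, 3): e=[98,-8,22] → .
    (6,1)@(13, 3): e=[70,24,18] → X
    (7,1)@(15, 3): e=[42,56,14] → X
    (8,1)@(17, 3): e=[14,88,10] → X
    (9,1)@(19, 3): e=[-14,120,6] → .
    (6,2)@(13, 5): e=[70,8,34] → X
    (9,2)@(19, 5): e=[-14,104,22] → .
    (6,3)@(13, 7): e=[70,-8,50] → .
    (7,3)@(15, 7): e=[42,24,46] → X
  covered (14 px):
    . . . . . X X . . . .
    . . . . . . X X X . .
    . . . . . . X X X . .
    . . . . . . . X X . .
    . . . . . . . X X . .
    . . . . . . . . X . .
    . . . . . . . . X . .
    . . . . . . . . . . .
    . . . . . . . . . . .
T3:
  2·area = 40  (B↔C swapped to make it positive)
  edge (14, 0)→(18, 0): d=(4,0) top-left  bias=+0
  edge (18, 0)→(12, 10): d=(-6,10) right/bottom  bias=-1
  edge (12, 10)→(14, 0): d=(2,-10) top-left  bias=+0
    (7,0)@(15, 1): e=[4,24,12] → X
    (8,0)@(17, 1): e=[4,4,32] → X
    (9,0)@(19, 1): e=[4,-16,52] → .
    (7,1)@(15, 3): e=[12,12,16] → X
    (8,1)@(17, 3): e=[12,-8,36] → .
    (6,2)@(13, 5): e=[20,20,0] → X  [on edge]
    (7,2)@(15, 5): e=[20,0,20] → .  [on edge]
    (6,3)@(13, 7): e=[28,8,4] → X
    (7,3)@(15, 7): e=[28,-12,24] → .
    (6,4)@(13, 9): e=[36,-4,8] → .
    (4,7)@(9, 15): e=[60,0,-20] → .  [on edge]
    (5,7)@(11, 15): e=[60,-20,0] → .  [on edge]
  covered (5 px):
    . . . . . . . X X . .
    . . . . . . . X . . .
    . . . . . . X . . . .
    . . . . . . X . . . .
    . . . . . . . . . . .
    . . . . . . . . . . .
    . . . . . . . . . . .
    . . . . . . . . . . .
    . . . . . . . . . . .
T4:
  2·area = 54
  edge (12, 5)→(2, 8): d=(-10,3) right/bottom  bias=-1
  edge (2, 8)→(4, 2): d=(2,-6) top-left  bias=+0
  edge (4, 2)→(12, 5): d=(8,3) right/bottom  bias=-1
    (2,1)@(5, 3): e=[41,8,5] → X
    (3,1)@(7, 3): e=[35,20,-1] → .
    (1,2)@(3, 5): e=[27,0,27] → X  [on edge]
    (3,2)@(7, 5): e=[15,24,15] → X
    (4,2)@(9, 5): e=[9,36,9] → X
    (5,2)@(11, 5): e=[3,48,3] → X
    (6,2)@(13, 5): e=[-3,60,-3] → .
    (1,3)@(3, 7): e=[7,4,43] → X
    (3,3)@(7, 7): e=[-5,28,31] → .
    (4,3)@(9, 7): e=[-11,40,25] → .
    (5,3)@(11, 7): e=[-17,52,19] → .
    (1,4)@(3, 9): e=[-13,8,59] → .
    (0,5)@(1, 11): e=[-27,0,81] → .  [on edge]
  covered (8 px):
    . . . . . . . . . . .
    . . X . . . . . . . .
    . X X X X X . . . . .
    . X X . . . . . . . .
    . . . . . . . . . . .
    . . . . . . . . . . .
    . . . . . . . . . . .
    . . . . . . . . . . .
    . . . . . . . . . . .

Result: [[2,1],[1,2],[2,2],[3,2],[4,2],[5,2],[1,3],[2,3]]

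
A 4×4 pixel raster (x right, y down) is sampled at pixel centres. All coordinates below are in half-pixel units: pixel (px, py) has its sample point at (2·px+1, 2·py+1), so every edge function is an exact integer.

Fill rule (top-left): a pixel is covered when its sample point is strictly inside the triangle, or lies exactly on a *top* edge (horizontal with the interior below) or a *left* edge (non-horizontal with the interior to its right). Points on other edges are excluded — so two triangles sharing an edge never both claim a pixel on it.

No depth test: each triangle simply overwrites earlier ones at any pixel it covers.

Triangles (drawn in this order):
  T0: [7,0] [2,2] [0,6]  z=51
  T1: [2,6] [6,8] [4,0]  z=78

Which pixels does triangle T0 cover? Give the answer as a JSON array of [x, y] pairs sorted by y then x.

T0:
  2·area = 16  (B↔C swapped to make it positive)
  edge (7, 0)→(0, 6): d=(-7,6) right/bottom  bias=-1
  edge (0, 6)→(2, 2): d=(2,-4) top-left  bias=+0
  edge (2, 2)→(7, 0): d=(5,-2) top-left  bias=+0
    (2,0)@(5, 1): e=[5,10,1] → #
    (3,0)@(7, 1): e=[-7,18,5] → ·
    (1,1)@(3, 3): e=[3,6,7] → #
    (2,1)@(5, 3): e=[-9,14,11] → ·
    (0,2)@(1, 5): e=[1,2,13] → #
    (1,2)@(3, 5): e=[-11,10,17] → ·
    (0,3)@(1, 7): e=[-13,6,23] → ·
  covered (3 px):
    · · # ·
    · # · ·
    # · · ·
    · · · ·
T1:
  2·area = 28  (B↔C swapped to make it positive)
  edge (2, 6)→(4, 0): d=(2,-6) top-left  bias=+0
  edge (4, 0)→(6, 8): d=(2,8) right/bottom  bias=-1
  edge (6, 8)→(2, 6): d=(-4,-2) top-left  bias=+0
    (1,1)@(3, 3): e=[0,14,14] → #  [on edge]
    (2,1)@(5, 3): e=[12,-2,18] → ·
    (1,2)@(3, 5): e=[4,18,6] → #
    (2,2)@(5, 5): e=[16,2,10] → #
    (3,2)@(7, 5): e=[28,-14,14] → ·
    (1,3)@(3, 7): e=[8,22,-2] → ·
    (2,3)@(5, 7): e=[20,6,2] → #
    (3,3)@(7, 7): e=[32,-10,6] → ·
  covered (4 px):
    · · · ·
    · # · ·
    · # # ·
    · · # ·

Final: [[2,0],[1,1],[0,2]]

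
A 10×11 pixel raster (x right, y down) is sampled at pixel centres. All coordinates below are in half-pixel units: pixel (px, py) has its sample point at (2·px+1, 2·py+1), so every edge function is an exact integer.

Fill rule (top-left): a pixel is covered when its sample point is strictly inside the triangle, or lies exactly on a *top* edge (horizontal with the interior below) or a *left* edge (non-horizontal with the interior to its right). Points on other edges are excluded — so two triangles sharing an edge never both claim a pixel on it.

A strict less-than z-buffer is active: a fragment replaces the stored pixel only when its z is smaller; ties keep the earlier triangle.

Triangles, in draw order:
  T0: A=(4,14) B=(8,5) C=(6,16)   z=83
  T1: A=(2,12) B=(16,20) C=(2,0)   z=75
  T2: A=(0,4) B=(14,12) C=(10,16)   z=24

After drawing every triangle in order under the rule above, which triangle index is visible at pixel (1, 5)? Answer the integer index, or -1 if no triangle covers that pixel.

T0:
  2·area = 26
  edge (4, 14)→(8, 5): d=(4,-9) top-left  bias=+0
  edge (8, 5)→(6, 16): d=(-2,11) right/bottom  bias=-1
  edge (6, 16)→(4, 14): d=(-2,-2) top-left  bias=+0
    (3,4)@(7, 9): e=[7,3,16] → #
    (4,4)@(9, 9): e=[25,-19,20] → ·
    (0,5)@(1, 11): e=[-39,65,0] → ·  [on edge]
    (3,5)@(7, 11): e=[15,-1,12] → ·
    (1,6)@(3, 13): e=[-13,39,0] → ·  [on edge]
    (2,6)@(5, 13): e=[5,17,4] → #
    (3,6)@(7, 13): e=[23,-5,8] → ·
    (2,7)@(5, 15): e=[13,13,0] → #  [on edge]
    (3,7)@(7, 15): e=[31,-9,4] → ·
    (2,8)@(5, 17): e=[21,9,-4] → ·
    (3,8)@(7, 17): e=[39,-13,0] → ·  [on edge]
    (4,9)@(9, 19): e=[65,-39,0] → ·  [on edge]
    (5,10)@(11, 21): e=[91,-65,0] → ·  [on edge]
  covered (3 px):
    · · · · · · · · · ·
    · · · · · · · · · ·
    · · · · · · · · · ·
    · · · · · · · · · ·
    · · · # · · · · · ·
    · · · · · · · · · ·
    · · # · · · · · · ·
    · · # · · · · · · ·
    · · · · · · · · · ·
    · · · · · · · · · ·
    · · · · · · · · · ·
T1:
  2·area = 168  (B↔C swapped to make it positive)
  edge (2, 12)→(2, 0): d=(0,-12) top-left  bias=+0
  edge (2, 0)→(16, 20): d=(14,20) right/bottom  bias=-1
  edge (16, 20)→(2, 12): d=(-14,-8) top-left  bias=+0
    (1,1)@(3, 3): e=[12,22,134] → #
    (2,1)@(5, 3): e=[36,-18,150] → ·
    (1,2)@(3, 5): e=[12,50,106] → #
    (2,2)@(5, 5): e=[36,10,122] → #
    (3,2)@(7, 5): e=[60,-30,138] → ·
    (1,3)@(3, 7): e=[12,78,78] → #
    (3,3)@(7, 7): e=[60,-2,110] → ·
    (1,4)@(3, 9): e=[12,106,50] → #
    (3,4)@(7, 9): e=[60,26,82] → #
    (4,4)@(9, 9): e=[84,-14,98] → ·
    (1,5)@(3, 11): e=[12,134,22] → #
    (4,5)@(9, 11): e=[84,14,70] → #
  covered (21 px):
    · · · · · · · · · ·
    · # · · · · · · · ·
    · # # · · · · · · ·
    · # # · · · · · · ·
    · # # # · · · · · ·
    · # # # # · · · · ·
    · · # # # # · · · ·
    · · · · # # · · · ·
    · · · · · # # · · ·
    · · · · · · · # · ·
    · · · · · · · · · ·
T2:
  2·area = 88
  edge (0, 4)→(14, 12): d=(14,8) right/bottom  bias=-1
  edge (14, 12)→(10, 16): d=(-4,4) right/bottom  bias=-1
  edge (10, 16)→(0, 4): d=(-10,-12) top-left  bias=+0
    (0,2)@(1, 5): e=[6,80,2] → #
    (1,2)@(3, 5): e=[-10,72,26] → ·
    (0,3)@(1, 7): e=[34,72,-18] → ·
    (1,3)@(3, 7): e=[18,64,6] → #
    (2,3)@(5, 7): e=[2,56,30] → #
    (3,3)@(7, 7): e=[-14,48,54] → ·
    (9,3)@(19, 7): e=[-110,0,198] → ·  [on edge]
    (1,4)@(3, 9): e=[46,56,-14] → ·
    (2,4)@(5, 9): e=[30,48,10] → #
    (3,4)@(7, 9): e=[14,40,34] → #
    (4,4)@(9, 9): e=[-2,32,58] → ·
    (8,4)@(17, 9): e=[-66,0,154] → ·  [on edge]
    (7,5)@(15, 11): e=[-22,0,110] → ·  [on edge]
    (6,6)@(13, 13): e=[22,0,66] → ·  [on edge]
    (5,7)@(11, 15): e=[66,0,22] → ·  [on edge]
    (4,8)@(9, 17): e=[110,0,-22] → ·  [on edge]
    (3,9)@(7, 19): e=[154,0,-66] → ·  [on edge]
    (2,10)@(5, 21): e=[198,0,-110] → ·  [on edge]
  covered (10 px):
    · · · · · · · · · ·
    · · · · · · · · · ·
    # · · · · · · · · ·
    · # # · · · · · · ·
    · · # # · · · · · ·
    · · · # # # · · · ·
    · · · · # # · · · ·
    · · · · · · · · · ·
    · · · · · · · · · ·
    · · · · · · · · · ·
    · · · · · · · · · ·

Z-buffer (winner per pixel, '.' = empty):
  . . . . . . . . . .
  . 1 . . . . . . . .
  2 1 1 . . . . . . .
  . 2 2 . . . . . . .
  . 1 2 2 . . . . . .
  . 1 1 2 2 2 . . . .
  . . 1 1 2 2 . . . .
  . . 0 . 1 1 . . . .
  . . . . . 1 1 . . .
  . . . . . . . 1 . .
  . . . . . . . . . .

Result: 1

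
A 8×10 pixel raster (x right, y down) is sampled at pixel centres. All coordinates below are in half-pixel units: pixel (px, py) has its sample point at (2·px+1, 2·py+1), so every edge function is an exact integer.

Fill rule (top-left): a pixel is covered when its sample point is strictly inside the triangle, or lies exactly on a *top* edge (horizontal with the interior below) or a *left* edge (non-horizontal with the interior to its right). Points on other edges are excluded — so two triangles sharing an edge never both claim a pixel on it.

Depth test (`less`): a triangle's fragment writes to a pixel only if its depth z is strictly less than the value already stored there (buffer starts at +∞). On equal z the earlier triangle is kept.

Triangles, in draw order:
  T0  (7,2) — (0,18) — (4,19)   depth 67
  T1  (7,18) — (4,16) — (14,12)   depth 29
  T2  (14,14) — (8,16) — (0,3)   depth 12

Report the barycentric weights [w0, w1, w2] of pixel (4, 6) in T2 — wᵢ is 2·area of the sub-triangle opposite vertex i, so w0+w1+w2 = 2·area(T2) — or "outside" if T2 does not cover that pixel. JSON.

T0:
  2·area = 71  (B↔C swapped to make it positive)
  edge (7, 2)→(4, 19): d=(-3,17) right/bottom  bias=-1
  edge (4, 19)→(0, 18): d=(-4,-1) top-left  bias=+0
  edge (0, 18)→(7, 2): d=(7,-16) top-left  bias=+0
    (2,3)@(5, 7): e=[19,49,3] → X
    (3,3)@(7, 7): e=[-15,51,35] → .
    (2,4)@(5, 9): e=[13,41,17] → X
    (3,4)@(7, 9): e=[-21,43,49] → .
    (2,5)@(5, 11): e=[7,33,31] → X
    (3,5)@(7, 11): e=[-27,35,63] → .
    (1,6)@(3, 13): e=[35,23,13] → X
    (3,6)@(7, 13): e=[-33,27,77] → .
    (1,7)@(3, 15): e=[29,15,27] → X
    (2,7)@(5, 15): e=[-5,17,59] → .
    (0,8)@(1, 17): e=[57,5,9] → X
    (2,8)@(5, 17): e=[-11,9,73] → .
  covered (8 px):
    . . . . . . . .
    . . . . . . . .
    . . . . . . . .
    . . X . . . . .
    . . X . . . . .
    . . X . . . . .
    . X X . . . . .
    . X . . . . . .
    X X . . . . . .
    . . . . . . . .
T1:
  2·area = 32
  edge (7, 18)→(4, 16): d=(-3,-2) top-left  bias=+0
  edge (4, 16)→(14, 12): d=(10,-4) top-left  bias=+0
  edge (14, 12)→(7, 18): d=(-7,6) right/bottom  bias=-1
    (3,7)@(7, 15): e=[9,2,21] → X
    (4,7)@(9, 15): e=[13,10,9] → X
    (5,7)@(11, 15): e=[17,18,-3] → .
    (3,8)@(7, 17): e=[3,22,7] → X
    (4,8)@(9, 17): e=[7,30,-5] → .
    (3,9)@(7, 19): e=[-3,42,-7] → .
  covered (3 px):
    . . . . . . . .
    . . . . . . . .
    . . . . . . . .
    . . . . . . . .
    . . . . . . . .
    . . . . . . . .
    . . . . . . . .
    . . . X X . . .
    . . . X . . . .
    . . . . . . . .
T2:
  2·area = 94
  edge (14, 14)→(8, 16): d=(-6,2) right/bottom  bias=-1
  edge (8, 16)→(0, 3): d=(-8,-13) top-left  bias=+0
  edge (0, 3)→(14, 14): d=(14,11) right/bottom  bias=-1
    (1,3)@(3, 7): e=[64,7,23] → X
    (2,3)@(5, 7): e=[60,33,1] → X
    (3,3)@(7, 7): e=[56,59,-21] → .
    (1,4)@(3, 9): e=[52,-9,51] → .
    (2,4)@(5, 9): e=[48,17,29] → X
    (3,4)@(7, 9): e=[44,43,7] → X
    (4,4)@(9, 9): e=[40,69,-15] → .
    (2,5)@(5, 11): e=[36,1,57] → X
    (4,5)@(9, 11): e=[28,53,13] → X
    (5,5)@(11, 11): e=[24,79,-9] → .
    (2,6)@(5, 13): e=[24,-15,85] → .
    (3,6)@(7, 13): e=[20,11,63] → X
    (5,7)@(11, 15): e=[0,47,47] → .  [on edge]
    (2,8)@(5, 17): e=[0,-47,141] → .  [on edge]
  covered (11 px):
    . . . . . . . .
    . . . . . . . .
    . . . . . . . .
    . X X . . . . .
    . . X X . . . .
    . . X X X . . .
    . . . X X X . .
    . . . . X . . .
    . . . . . . . .
    . . . . . . . .

Final: [37,41,16]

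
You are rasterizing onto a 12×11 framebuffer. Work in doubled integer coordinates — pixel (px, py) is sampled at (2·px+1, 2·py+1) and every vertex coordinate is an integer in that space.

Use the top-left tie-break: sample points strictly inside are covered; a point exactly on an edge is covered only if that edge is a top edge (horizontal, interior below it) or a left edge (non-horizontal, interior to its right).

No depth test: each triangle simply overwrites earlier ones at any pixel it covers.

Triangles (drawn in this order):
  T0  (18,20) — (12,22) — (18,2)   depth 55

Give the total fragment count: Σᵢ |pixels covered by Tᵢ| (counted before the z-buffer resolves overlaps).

T0:
  2·area = 108
  edge (18, 20)→(12, 22): d=(-6,2) right/bottom  bias=-1
  edge (12, 22)→(18, 2): d=(6,-20) top-left  bias=+0
  edge (18, 2)→(18, 20): d=(0,18) right/bottom  bias=-1
    (8,3)@(17, 7): e=[80,10,18] → █
    (9,3)@(19, 7): e=[76,50,-18] → ·
    (8,4)@(17, 9): e=[68,22,18] → █
    (9,4)@(19, 9): e=[64,62,-18] → ·
    (8,5)@(17, 11): e=[56,34,18] → █
    (9,5)@(19, 11): e=[52,74,-18] → ·
    (7,6)@(15, 13): e=[48,6,54] → █
    (9,6)@(19, 13): e=[40,86,-18] → ·
    (7,7)@(15, 15): e=[36,18,54] → █
    (9,7)@(19, 15): e=[28,98,-18] → ·
    (7,8)@(15, 17): e=[24,30,54] → █
    (9,8)@(19, 17): e=[16,110,-18] → ·
    (10,9)@(21, 19): e=[0,162,-54] → ·  [on edge]
    (7,10)@(15, 21): e=[0,54,54] → ·  [on edge]
  covered (13 px):
    · · · · · · · · · · · ·
    · · · · · · · · · · · ·
    · · · · · · · · · · · ·
    · · · · · · · · █ · · ·
    · · · · · · · · █ · · ·
    · · · · · · · · █ · · ·
    · · · · · · · █ █ · · ·
    · · · · · · · █ █ · · ·
    · · · · · · · █ █ · · ·
    · · · · · · █ █ █ · · ·
    · · · · · · █ · · · · ·

Final: 13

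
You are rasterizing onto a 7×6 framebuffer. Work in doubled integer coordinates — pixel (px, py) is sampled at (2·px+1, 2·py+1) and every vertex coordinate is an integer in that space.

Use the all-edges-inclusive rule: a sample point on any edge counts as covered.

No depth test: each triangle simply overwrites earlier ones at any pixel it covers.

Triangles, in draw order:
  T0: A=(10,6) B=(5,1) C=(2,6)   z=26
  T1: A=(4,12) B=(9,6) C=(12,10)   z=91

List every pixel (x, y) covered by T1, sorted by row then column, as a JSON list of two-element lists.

T0:
  2·area = 40  (B↔C swapped to make it positive)
  edge (10, 6)→(2, 6): d=(-8,0) inclusive
  edge (2, 6)→(5, 1): d=(3,-5) inclusive
  edge (5, 1)→(10, 6): d=(5,5) inclusive
    (2,0)@(5, 1): e=[40,0,0] → X  [on edge]
    (3,0)@(7, 1): e=[40,10,-10] → .
    (2,1)@(5, 3): e=[24,6,10] → X
    (3,1)@(7, 3): e=[24,16,0] → X  [on edge]
    (4,1)@(9, 3): e=[24,26,-10] → .
    (1,2)@(3, 5): e=[8,2,30] → X
    (4,2)@(9, 5): e=[8,32,0] → X  [on edge]
    (5,2)@(11, 5): e=[8,42,-10] → .
    (1,3)@(3, 7): e=[-8,8,40] → .
    (2,3)@(5, 7): e=[-8,18,30] → .
    (3,3)@(7, 7): e=[-8,28,20] → .
    (4,3)@(9, 7): e=[-8,38,10] → .
    (5,3)@(11, 7): e=[-8,48,0] → .  [on edge]
    (6,4)@(13, 9): e=[-24,64,0] → .  [on edge]
  covered (7 px):
    . . X . . . .
    . . X X . . .
    . X X X X . .
    . . . . . . .
    . . . . . . .
    . . . . . . .
T1:
  2·area = 38
  edge (4, 12)→(9, 6): d=(5,-6) inclusive
  edge (9, 6)→(12, 10): d=(3,4) inclusive
  edge (12, 10)→(4, 12): d=(-8,2) inclusive
    (4,3)@(9, 7): e=[5,3,30] → X
    (5,3)@(11, 7): e=[17,-5,26] → .
    (3,4)@(7, 9): e=[3,17,18] → X
    (5,4)@(11, 9): e=[27,1,10] → X
    (6,4)@(13, 9): e=[39,-7,6] → .
    (2,5)@(5, 11): e=[1,31,6] → X
    (4,5)@(9, 11): e=[25,15,-2] → .
    (5,5)@(11, 11): e=[37,7,-6] → .
  covered (6 px):
    . . . . . . .
    . . . . . . .
    . . . . . . .
    . . . . X . .
    . . . X X X .
    . . X X . . .

Final: [[4,3],[3,4],[4,4],[5,4],[2,5],[3,5]]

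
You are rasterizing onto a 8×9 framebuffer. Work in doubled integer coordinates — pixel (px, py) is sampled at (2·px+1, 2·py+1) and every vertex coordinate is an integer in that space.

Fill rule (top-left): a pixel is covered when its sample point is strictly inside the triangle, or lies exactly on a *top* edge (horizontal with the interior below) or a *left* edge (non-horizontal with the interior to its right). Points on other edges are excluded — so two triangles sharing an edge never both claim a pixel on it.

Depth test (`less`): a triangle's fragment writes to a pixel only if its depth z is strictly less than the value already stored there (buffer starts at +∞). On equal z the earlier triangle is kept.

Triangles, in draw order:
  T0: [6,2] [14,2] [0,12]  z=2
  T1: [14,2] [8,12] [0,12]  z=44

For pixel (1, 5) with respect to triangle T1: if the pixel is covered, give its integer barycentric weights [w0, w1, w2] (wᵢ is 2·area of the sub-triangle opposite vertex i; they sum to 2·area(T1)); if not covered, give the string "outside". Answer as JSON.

T0:
  2·area = 80
  edge (6, 2)→(14, 2): d=(8,0) top-left  bias=+0
  edge (14, 2)→(0, 12): d=(-14,10) right/bottom  bias=-1
  edge (0, 12)→(6, 2): d=(6,-10) top-left  bias=+0
    (3,1)@(7, 3): e=[8,56,16] → X
    (4,1)@(9, 3): e=[8,36,36] → X
    (5,1)@(11, 3): e=[8,16,56] → X
    (6,1)@(13, 3): e=[8,-4,76] → .
    (2,2)@(5, 5): e=[24,48,8] → X
    (5,2)@(11, 5): e=[24,-12,68] → .
    (1,3)@(3, 7): e=[40,40,0] → X  [on edge]
    (3,3)@(7, 7): e=[40,0,40] → .  [on edge]
    (4,3)@(9, 7): e=[40,-20,60] → .
    (1,4)@(3, 9): e=[56,12,12] → X
    (2,4)@(5, 9): e=[56,-8,32] → .
    (0,5)@(1, 11): e=[72,4,4] → X
  covered (10 px):
    . . . . . . . .
    . . . X X X . .
    . . X X X . . .
    . X X . . . . .
    . X . . . . . .
    X . . . . . . .
    . . . . . . . .
    . . . . . . . .
    . . . . . . . .
T1:
  2·area = 80
  edge (14, 2)→(8, 12): d=(-6,10) right/bottom  bias=-1
  edge (8, 12)→(0, 12): d=(-8,0) right/bottom  bias=-1
  edge (0, 12)→(14, 2): d=(14,-10) top-left  bias=+0
    (6,1)@(13, 3): e=[4,72,4] → X
    (7,1)@(15, 3): e=[-16,72,24] → .
    (5,2)@(11, 5): e=[12,56,12] → X
    (6,2)@(13, 5): e=[-8,56,32] → .
    (3,3)@(7, 7): e=[40,40,0] → X  [on edge]
    (4,3)@(9, 7): e=[20,40,20] → X
    (5,3)@(11, 7): e=[0,40,40] → .  [on edge]
    (2,4)@(5, 9): e=[48,24,8] → X
    (5,4)@(11, 9): e=[-12,24,68] → .
    (1,5)@(3, 11): e=[56,8,16] → X
    (4,5)@(9, 11): e=[-4,8,76] → .
    (1,6)@(3, 13): e=[44,-8,44] → .
    (2,8)@(5, 17): e=[0,-40,120] → .  [on edge]
  covered (10 px):
    . . . . . . . .
    . . . . . . X .
    . . . . . X . .
    . . . X X . . .
    . . X X X . . .
    . X X X . . . .
    . . . . . . . .
    . . . . . . . .
    . . . . . . . .

Answer: [8,16,56]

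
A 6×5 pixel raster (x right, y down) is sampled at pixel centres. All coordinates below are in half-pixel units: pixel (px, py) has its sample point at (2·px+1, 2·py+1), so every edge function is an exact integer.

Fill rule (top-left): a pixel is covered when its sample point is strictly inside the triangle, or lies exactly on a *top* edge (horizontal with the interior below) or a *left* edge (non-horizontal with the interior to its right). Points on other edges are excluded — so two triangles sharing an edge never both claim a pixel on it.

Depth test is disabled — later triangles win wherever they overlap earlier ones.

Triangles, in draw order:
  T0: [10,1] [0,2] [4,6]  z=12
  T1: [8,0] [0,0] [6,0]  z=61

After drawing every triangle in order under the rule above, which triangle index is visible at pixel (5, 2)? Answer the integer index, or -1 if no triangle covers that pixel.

T0:
  2·area = 44  (B↔C swapped to make it positive)
  edge (10, 1)→(4, 6): d=(-6,5) right/bottom  bias=-1
  edge (4, 6)→(0, 2): d=(-4,-4) top-left  bias=+0
  edge (0, 2)→(10, 1): d=(10,-1) top-left  bias=+0
    (0,1)@(1, 3): e=[33,0,11] → #  [on edge]
    (1,1)@(3, 3): e=[23,8,13] → #
    (2,1)@(5, 3): e=[13,16,15] → #
    (3,1)@(7, 3): e=[3,24,17] → #
    (4,1)@(9, 3): e=[-7,32,19] → ·
    (0,2)@(1, 5): e=[21,-8,31] → ·
    (1,2)@(3, 5): e=[11,0,33] → #  [on edge]
    (3,2)@(7, 5): e=[-9,16,37] → ·
    (1,3)@(3, 7): e=[-1,-8,53] → ·
    (2,3)@(5, 7): e=[-11,0,55] → ·  [on edge]
    (3,4)@(7, 9): e=[-33,0,77] → ·  [on edge]
  covered (6 px):
    · · · · · ·
    # # # # · ·
    · # # · · ·
    · · · · · ·
    · · · · · ·
T1:
  degenerate (2·area = 0) — covers nothing

Z-buffer (winner per pixel, '.' = empty):
  . . . . . .
  0 0 0 0 . .
  . 0 0 . . .
  . . . . . .
  . . . . . .

Result: -1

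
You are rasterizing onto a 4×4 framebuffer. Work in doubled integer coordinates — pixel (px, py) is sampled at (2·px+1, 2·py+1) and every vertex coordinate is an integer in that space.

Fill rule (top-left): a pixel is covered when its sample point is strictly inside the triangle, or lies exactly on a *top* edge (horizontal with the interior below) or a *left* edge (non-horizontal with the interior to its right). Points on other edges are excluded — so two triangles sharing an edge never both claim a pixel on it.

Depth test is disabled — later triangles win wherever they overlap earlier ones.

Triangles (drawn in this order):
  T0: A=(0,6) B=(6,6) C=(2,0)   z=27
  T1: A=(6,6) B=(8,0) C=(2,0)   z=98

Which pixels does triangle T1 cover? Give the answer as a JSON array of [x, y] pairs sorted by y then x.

T0:
  2·area = 36  (B↔C swapped to make it positive)
  edge (0, 6)→(2, 0): d=(2,-6) top-left  bias=+0
  edge (2, 0)→(6, 6): d=(4,6) right/bottom  bias=-1
  edge (6, 6)→(0, 6): d=(-6,0) right/bottom  bias=-1
    (0,1)@(1, 3): e=[0,18,18] → X  [on edge]
    (1,1)@(3, 3): e=[12,6,18] → X
    (2,1)@(5, 3): e=[24,-6,18] → .
    (0,2)@(1, 5): e=[4,26,6] → X
    (2,2)@(5, 5): e=[28,2,6] → X
    (3,2)@(7, 5): e=[40,-10,6] → .
    (0,3)@(1, 7): e=[8,34,-6] → .
    (1,3)@(3, 7): e=[20,22,-6] → .
    (2,3)@(5, 7): e=[32,10,-6] → .
  covered (5 px):
    . . . .
    X X . .
    X X X .
    . . . .
T1:
  2·area = 36  (B↔C swapped to make it positive)
  edge (6, 6)→(2, 0): d=(-4,-6) top-left  bias=+0
  edge (2, 0)→(8, 0): d=(6,0) top-left  bias=+0
  edge (8, 0)→(6, 6): d=(-2,6) right/bottom  bias=-1
    (1,0)@(3, 1): e=[2,6,28] → X
    (2,0)@(5, 1): e=[14,6,16] → X
    (3,0)@(7, 1): e=[26,6,4] → X
    (1,1)@(3, 3): e=[-6,18,24] → .
    (2,1)@(5, 3): e=[6,18,12] → X
    (3,1)@(7, 3): e=[18,18,0] → .  [on edge]
    (2,2)@(5, 5): e=[-2,30,8] → .
  covered (4 px):
    . X X X
    . . X .
    . . . .
    . . . .

Final: [[1,0],[2,0],[3,0],[2,1]]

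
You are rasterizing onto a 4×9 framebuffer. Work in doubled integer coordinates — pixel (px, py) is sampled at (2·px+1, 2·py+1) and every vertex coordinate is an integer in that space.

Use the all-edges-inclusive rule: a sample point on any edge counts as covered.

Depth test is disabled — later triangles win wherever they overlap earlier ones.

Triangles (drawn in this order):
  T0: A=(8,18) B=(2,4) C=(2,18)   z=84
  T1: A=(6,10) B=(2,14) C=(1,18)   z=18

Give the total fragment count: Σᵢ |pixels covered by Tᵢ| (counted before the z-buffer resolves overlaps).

T0:
  2·area = 84  (B↔C swapped to make it positive)
  edge (8, 18)→(2, 18): d=(-6,0) inclusive
  edge (2, 18)→(2, 4): d=(0,-14) inclusive
  edge (2, 4)→(8, 18): d=(6,14) inclusive
    (1,3)@(3, 7): e=[66,14,4] → █
    (2,3)@(5, 7): e=[66,42,-24] → ·
    (1,4)@(3, 9): e=[54,14,16] → █
    (2,4)@(5, 9): e=[54,42,-12] → ·
    (1,5)@(3, 11): e=[42,14,28] → █
    (2,5)@(5, 11): e=[42,42,0] → █  [on edge]
    (3,5)@(7, 11): e=[42,70,-28] → ·
    (1,6)@(3, 13): e=[30,14,40] → █
    (3,6)@(7, 13): e=[30,70,-16] → ·
    (1,7)@(3, 15): e=[18,14,52] → █
    (3,7)@(7, 15): e=[18,70,-4] → ·
    (1,8)@(3, 17): e=[6,14,64] → █
  covered (11 px):
    · · · ·
    · · · ·
    · · · ·
    · █ · ·
    · █ · ·
    · █ █ ·
    · █ █ ·
    · █ █ ·
    · █ █ █
T1:
  2·area = 12  (B↔C swapped to make it positive)
  edge (6, 10)→(1, 18): d=(-5,8) inclusive
  edge (1, 18)→(2, 14): d=(1,-4) inclusive
  edge (2, 14)→(6, 10): d=(4,-4) inclusive
    (3,4)@(7, 9): e=[-3,15,0] → ·  [on edge]
    (2,5)@(5, 11): e=[3,9,0] → █  [on edge]
    (3,5)@(7, 11): e=[-13,17,8] → ·
    (1,6)@(3, 13): e=[9,3,0] → █  [on edge]
    (2,6)@(5, 13): e=[-7,11,8] → ·
    (0,7)@(1, 15): e=[15,-3,0] → ·  [on edge]
    (1,7)@(3, 15): e=[-1,5,8] → ·
  covered (2 px):
    · · · ·
    · · · ·
    · · · ·
    · · · ·
    · · · ·
    · · █ ·
    · █ · ·
    · · · ·
    · · · ·

Answer: 13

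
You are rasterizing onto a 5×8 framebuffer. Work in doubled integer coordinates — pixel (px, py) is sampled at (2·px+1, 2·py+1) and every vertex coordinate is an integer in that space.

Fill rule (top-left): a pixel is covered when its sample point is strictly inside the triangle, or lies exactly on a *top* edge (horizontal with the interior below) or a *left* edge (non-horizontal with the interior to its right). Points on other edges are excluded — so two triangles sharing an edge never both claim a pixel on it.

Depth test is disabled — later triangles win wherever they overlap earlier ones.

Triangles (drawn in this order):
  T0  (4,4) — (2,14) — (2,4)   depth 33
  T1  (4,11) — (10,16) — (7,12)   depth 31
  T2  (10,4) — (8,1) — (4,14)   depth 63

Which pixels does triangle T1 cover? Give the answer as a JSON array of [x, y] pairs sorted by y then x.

T0:
  2·area = 20
  edge (4, 4)→(2, 14): d=(-2,10) right/bottom  bias=-1
  edge (2, 14)→(2, 4): d=(0,-10) top-left  bias=+0
  edge (2, 4)→(4, 4): d=(2,0) top-left  bias=+0
    (1,2)@(3, 5): e=[8,10,2] → X
    (2,2)@(5, 5): e=[-12,30,2] → .
    (1,3)@(3, 7): e=[4,10,6] → X
    (2,3)@(5, 7): e=[-16,30,6] → .
    (1,4)@(3, 9): e=[0,10,10] → .  [on edge]
  covered (2 px):
    . . . . .
    . . . . .
    . X . . .
    . X . . .
    . . . . .
    . . . . .
    . . . . .
    . . . . .
T1:
  2·area = 9  (B↔C swapped to make it positive)
  edge (4, 11)→(7, 12): d=(3,1) right/bottom  bias=-1
  edge (7, 12)→(10, 16): d=(3,4) right/bottom  bias=-1
  edge (10, 16)→(4, 11): d=(-6,-5) top-left  bias=+0
    (3,6)@(7, 13): e=[3,3,3] → X
    (4,6)@(9, 13): e=[1,-5,13] → .
    (3,7)@(7, 15): e=[9,9,-9] → .
    (4,7)@(9, 15): e=[7,1,1] → X
  covered (2 px):
    . . . . .
    . . . . .
    . . . . .
    . . . . .
    . . . . .
    . . . . .
    . . . X .
    . . . . X
T2:
  2·area = 38  (B↔C swapped to make it positive)
  edge (10, 4)→(4, 14): d=(-6,10) right/bottom  bias=-1
  edge (4, 14)→(8, 1): d=(4,-13) top-left  bias=+0
  edge (8, 1)→(10, 4): d=(2,3) right/bottom  bias=-1
    (4,1)@(9, 3): e=[16,21,1] → X
    (3,2)@(7, 5): e=[24,3,11] → X
    (3,3)@(7, 7): e=[12,11,15] → X
    (4,3)@(9, 7): e=[-8,37,9] → .
    (3,4)@(7, 9): e=[0,19,19] → .  [on edge]
    (2,5)@(5, 11): e=[8,1,29] → X
    (3,5)@(7, 11): e=[-12,27,23] → .
    (2,6)@(5, 13): e=[-4,9,33] → .
  covered (5 px):
    . . . . .
    . . . . X
    . . . X X
    . . . X .
    . . . . .
    . . X . .
    . . . . .
    . . . . .

Result: [[3,6],[4,7]]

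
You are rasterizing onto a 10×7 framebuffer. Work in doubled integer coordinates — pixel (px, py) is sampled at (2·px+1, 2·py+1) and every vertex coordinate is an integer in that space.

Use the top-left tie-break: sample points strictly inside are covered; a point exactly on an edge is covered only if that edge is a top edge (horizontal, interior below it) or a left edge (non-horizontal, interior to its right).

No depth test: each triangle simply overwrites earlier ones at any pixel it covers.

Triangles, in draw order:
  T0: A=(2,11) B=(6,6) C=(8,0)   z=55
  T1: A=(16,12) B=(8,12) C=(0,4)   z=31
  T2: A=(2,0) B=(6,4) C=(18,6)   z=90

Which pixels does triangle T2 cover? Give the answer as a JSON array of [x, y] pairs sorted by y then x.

T0:
  2·area = 14  (B↔C swapped to make it positive)
  edge (2, 11)→(8, 0): d=(6,-11) top-left  bias=+0
  edge (8, 0)→(6, 6): d=(-2,6) right/bottom  bias=-1
  edge (6, 6)→(2, 11): d=(-4,5) right/bottom  bias=-1
    (3,1)@(7, 3): e=[7,0,7] → ·  [on edge]
    (2,3)@(5, 7): e=[9,4,1] → #
    (3,3)@(7, 7): e=[31,-8,-9] → ·
    (2,4)@(5, 9): e=[21,0,-7] → ·  [on edge]
  covered (1 px):
    · · · · · · · · · ·
    · · · · · · · · · ·
    · · · · · · · · · ·
    · · # · · · · · · ·
    · · · · · · · · · ·
    · · · · · · · · · ·
    · · · · · · · · · ·
T1:
  2·area = 64
  edge (16, 12)→(8, 12): d=(-8,0) right/bottom  bias=-1
  edge (8, 12)→(0, 4): d=(-8,-8) top-left  bias=+0
  edge (0, 4)→(16, 12): d=(16,8) right/bottom  bias=-1
    (0,2)@(1, 5): e=[56,0,8] → #  [on edge]
    (1,2)@(3, 5): e=[56,16,-8] → ·
    (0,3)@(1, 7): e=[40,-16,40] → ·
    (1,3)@(3, 7): e=[40,0,24] → #  [on edge]
    (2,3)@(5, 7): e=[40,16,8] → #
    (3,3)@(7, 7): e=[40,32,-8] → ·
    (1,4)@(3, 9): e=[24,-16,56] → ·
    (2,4)@(5, 9): e=[24,0,40] → #  [on edge]
    (3,4)@(7, 9): e=[24,16,24] → #
    (4,4)@(9, 9): e=[24,32,8] → #
    (5,4)@(11, 9): e=[24,48,-8] → ·
    (2,5)@(5, 11): e=[8,-16,72] → ·
    (3,5)@(7, 11): e=[8,0,56] → #  [on edge]
    (4,6)@(9, 13): e=[-8,0,72] → ·  [on edge]
  covered (10 px):
    · · · · · · · · · ·
    · · · · · · · · · ·
    # · · · · · · · · ·
    · # # · · · · · · ·
    · · # # # · · · · ·
    · · · # # # # · · ·
    · · · · · · · · · ·
T2:
  2·area = 40  (B↔C swapped to make it positive)
  edge (2, 0)→(18, 6): d=(16,6) right/bottom  bias=-1
  edge (18, 6)→(6, 4): d=(-12,-2) top-left  bias=+0
  edge (6, 4)→(2, 0): d=(-4,-4) top-left  bias=+0
    (1,0)@(3, 1): e=[10,30,0] → #  [on edge]
    (2,0)@(5, 1): e=[-2,34,8] → ·
    (1,1)@(3, 3): e=[42,6,-8] → ·
    (2,1)@(5, 3): e=[30,10,0] → #  [on edge]
    (3,1)@(7, 3): e=[18,14,8] → #
    (4,1)@(9, 3): e=[6,18,16] → #
    (5,1)@(11, 3): e=[-6,22,24] → ·
    (2,2)@(5, 5): e=[62,-14,-8] → ·
    (3,2)@(7, 5): e=[50,-10,0] → ·  [on edge]
    (4,2)@(9, 5): e=[38,-6,8] → ·
    (6,2)@(13, 5): e=[14,2,24] → #
    (7,2)@(15, 5): e=[2,6,32] → #
    (4,3)@(9, 7): e=[70,-30,0] → ·  [on edge]
    (5,4)@(11, 9): e=[90,-50,0] → ·  [on edge]
    (6,5)@(13, 11): e=[110,-70,0] → ·  [on edge]
    (7,6)@(15, 13): e=[130,-90,0] → ·  [on edge]
  covered (6 px):
    · # · · · · · · · ·
    · · # # # · · · · ·
    · · · · · · # # · ·
    · · · · · · · · · ·
    · · · · · · · · · ·
    · · · · · · · · · ·
    · · · · · · · · · ·

Final: [[1,0],[2,1],[3,1],[4,1],[6,2],[7,2]]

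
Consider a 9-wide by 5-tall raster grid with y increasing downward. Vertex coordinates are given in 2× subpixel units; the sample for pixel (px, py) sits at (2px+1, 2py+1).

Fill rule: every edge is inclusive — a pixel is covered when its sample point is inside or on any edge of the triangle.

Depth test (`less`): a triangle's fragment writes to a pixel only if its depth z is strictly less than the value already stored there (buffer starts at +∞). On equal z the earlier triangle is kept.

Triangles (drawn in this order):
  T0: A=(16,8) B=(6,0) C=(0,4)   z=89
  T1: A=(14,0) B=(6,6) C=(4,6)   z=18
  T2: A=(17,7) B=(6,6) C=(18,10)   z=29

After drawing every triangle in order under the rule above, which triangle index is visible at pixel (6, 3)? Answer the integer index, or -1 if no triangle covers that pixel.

T0:
  2·area = 88  (B↔C swapped to make it positive)
  edge (16, 8)→(0, 4): d=(-16,-4) inclusive
  edge (0, 4)→(6, 0): d=(6,-4) inclusive
  edge (6, 0)→(16, 8): d=(10,8) inclusive
    (2,0)@(5, 1): e=[68,2,18] → #
    (3,0)@(7, 1): e=[76,10,2] → #
    (4,0)@(9, 1): e=[84,18,-14] → ·
    (1,1)@(3, 3): e=[28,6,54] → #
    (4,1)@(9, 3): e=[52,30,6] → #
    (5,1)@(11, 3): e=[60,38,-10] → ·
    (1,2)@(3, 5): e=[-4,18,74] → ·
    (2,2)@(5, 5): e=[4,26,58] → #
    (5,2)@(11, 5): e=[28,50,10] → #
    (6,2)@(13, 5): e=[36,58,-6] → ·
    (2,3)@(5, 7): e=[-28,38,78] → ·
    (3,3)@(7, 7): e=[-20,46,62] → ·
  covered (11 px):
    · · # # · · · · ·
    · # # # # · · · ·
    · · # # # # · · ·
    · · · · · · # · ·
    · · · · · · · · ·
T1:
  2·area = 12
  edge (14, 0)→(6, 6): d=(-8,6) inclusive
  edge (6, 6)→(4, 6): d=(-2,0) inclusive
  edge (4, 6)→(14, 0): d=(10,-6) inclusive
    (4,1)@(9, 3): e=[6,6,0] → #  [on edge]
    (5,1)@(11, 3): e=[-6,6,12] → ·
    (3,2)@(7, 5): e=[2,2,8] → #
    (4,2)@(9, 5): e=[-10,2,20] → ·
    (3,3)@(7, 7): e=[-14,-2,28] → ·
  covered (2 px):
    · · · · · · · · ·
    · · · · # · · · ·
    · · · # · · · · ·
    · · · · · · · · ·
    · · · · · · · · ·
T2:
  2·area = 32  (B↔C swapped to make it positive)
  edge (17, 7)→(18, 10): d=(1,3) inclusive
  edge (18, 10)→(6, 6): d=(-12,-4) inclusive
  edge (6, 6)→(17, 7): d=(11,1) inclusive
    (7,0)@(15, 1): e=[0,96,-64] → ·  [on edge]
    (1,2)@(3, 5): e=[40,0,-8] → ·  [on edge]
    (4,3)@(9, 7): e=[24,0,8] → #  [on edge]
    (5,3)@(11, 7): e=[18,8,6] → #
    (6,3)@(13, 7): e=[12,16,4] → #
    (7,3)@(15, 7): e=[6,24,2] → #
    (8,3)@(17, 7): e=[0,32,0] → #  [on edge]
    (4,4)@(9, 9): e=[26,-24,30] → ·
    (5,4)@(11, 9): e=[20,-16,28] → ·
    (6,4)@(13, 9): e=[14,-8,26] → ·
    (7,4)@(15, 9): e=[8,0,24] → #  [on edge]
  covered (7 px):
    · · · · · · · · ·
    · · · · · · · · ·
    · · · · · · · · ·
    · · · · # # # # #
    · · · · · · · # #

Z-buffer (winner per pixel, '.' = empty):
  . . 0 0 . . . . .
  . 0 0 0 1 . . . .
  . . 0 1 0 0 . . .
  . . . . 2 2 2 2 2
  . . . . . . . 2 2

Answer: 2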